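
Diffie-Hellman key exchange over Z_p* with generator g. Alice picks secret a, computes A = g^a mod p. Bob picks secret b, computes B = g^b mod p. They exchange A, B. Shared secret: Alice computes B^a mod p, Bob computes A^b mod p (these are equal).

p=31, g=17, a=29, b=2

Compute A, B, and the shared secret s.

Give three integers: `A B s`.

Answer: 11 10 28

Derivation:
A = 17^29 mod 31  (bits of 29 = 11101)
  bit 0 = 1: r = r^2 * 17 mod 31 = 1^2 * 17 = 1*17 = 17
  bit 1 = 1: r = r^2 * 17 mod 31 = 17^2 * 17 = 10*17 = 15
  bit 2 = 1: r = r^2 * 17 mod 31 = 15^2 * 17 = 8*17 = 12
  bit 3 = 0: r = r^2 mod 31 = 12^2 = 20
  bit 4 = 1: r = r^2 * 17 mod 31 = 20^2 * 17 = 28*17 = 11
  -> A = 11
B = 17^2 mod 31  (bits of 2 = 10)
  bit 0 = 1: r = r^2 * 17 mod 31 = 1^2 * 17 = 1*17 = 17
  bit 1 = 0: r = r^2 mod 31 = 17^2 = 10
  -> B = 10
s = B^a = 10^29 mod 31  (bits of 29 = 11101)
  bit 0 = 1: r = r^2 * 10 mod 31 = 1^2 * 10 = 1*10 = 10
  bit 1 = 1: r = r^2 * 10 mod 31 = 10^2 * 10 = 7*10 = 8
  bit 2 = 1: r = r^2 * 10 mod 31 = 8^2 * 10 = 2*10 = 20
  bit 3 = 0: r = r^2 mod 31 = 20^2 = 28
  bit 4 = 1: r = r^2 * 10 mod 31 = 28^2 * 10 = 9*10 = 28
  -> s = B^a = 28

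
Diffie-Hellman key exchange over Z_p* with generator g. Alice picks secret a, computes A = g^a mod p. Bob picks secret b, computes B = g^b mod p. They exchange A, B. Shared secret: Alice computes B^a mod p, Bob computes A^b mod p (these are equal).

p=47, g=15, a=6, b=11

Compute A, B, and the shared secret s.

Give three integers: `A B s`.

Answer: 34 5 21

Derivation:
A = 15^6 mod 47  (bits of 6 = 110)
  bit 0 = 1: r = r^2 * 15 mod 47 = 1^2 * 15 = 1*15 = 15
  bit 1 = 1: r = r^2 * 15 mod 47 = 15^2 * 15 = 37*15 = 38
  bit 2 = 0: r = r^2 mod 47 = 38^2 = 34
  -> A = 34
B = 15^11 mod 47  (bits of 11 = 1011)
  bit 0 = 1: r = r^2 * 15 mod 47 = 1^2 * 15 = 1*15 = 15
  bit 1 = 0: r = r^2 mod 47 = 15^2 = 37
  bit 2 = 1: r = r^2 * 15 mod 47 = 37^2 * 15 = 6*15 = 43
  bit 3 = 1: r = r^2 * 15 mod 47 = 43^2 * 15 = 16*15 = 5
  -> B = 5
s = B^a = 5^6 mod 47  (bits of 6 = 110)
  bit 0 = 1: r = r^2 * 5 mod 47 = 1^2 * 5 = 1*5 = 5
  bit 1 = 1: r = r^2 * 5 mod 47 = 5^2 * 5 = 25*5 = 31
  bit 2 = 0: r = r^2 mod 47 = 31^2 = 21
  -> s = B^a = 21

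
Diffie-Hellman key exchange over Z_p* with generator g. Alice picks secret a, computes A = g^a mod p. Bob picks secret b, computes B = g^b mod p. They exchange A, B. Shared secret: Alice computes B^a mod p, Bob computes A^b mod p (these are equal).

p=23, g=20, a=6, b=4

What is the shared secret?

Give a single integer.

Answer: 9

Derivation:
A = 20^6 mod 23  (bits of 6 = 110)
  bit 0 = 1: r = r^2 * 20 mod 23 = 1^2 * 20 = 1*20 = 20
  bit 1 = 1: r = r^2 * 20 mod 23 = 20^2 * 20 = 9*20 = 19
  bit 2 = 0: r = r^2 mod 23 = 19^2 = 16
  -> A = 16
B = 20^4 mod 23  (bits of 4 = 100)
  bit 0 = 1: r = r^2 * 20 mod 23 = 1^2 * 20 = 1*20 = 20
  bit 1 = 0: r = r^2 mod 23 = 20^2 = 9
  bit 2 = 0: r = r^2 mod 23 = 9^2 = 12
  -> B = 12
s = B^a = 12^6 mod 23  (bits of 6 = 110)
  bit 0 = 1: r = r^2 * 12 mod 23 = 1^2 * 12 = 1*12 = 12
  bit 1 = 1: r = r^2 * 12 mod 23 = 12^2 * 12 = 6*12 = 3
  bit 2 = 0: r = r^2 mod 23 = 3^2 = 9
  -> s = B^a = 9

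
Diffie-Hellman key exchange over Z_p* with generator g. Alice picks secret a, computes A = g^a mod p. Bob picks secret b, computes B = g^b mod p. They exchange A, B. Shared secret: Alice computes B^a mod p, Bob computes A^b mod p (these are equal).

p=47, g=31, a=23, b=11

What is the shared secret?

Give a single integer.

Answer: 46

Derivation:
A = 31^23 mod 47  (bits of 23 = 10111)
  bit 0 = 1: r = r^2 * 31 mod 47 = 1^2 * 31 = 1*31 = 31
  bit 1 = 0: r = r^2 mod 47 = 31^2 = 21
  bit 2 = 1: r = r^2 * 31 mod 47 = 21^2 * 31 = 18*31 = 41
  bit 3 = 1: r = r^2 * 31 mod 47 = 41^2 * 31 = 36*31 = 35
  bit 4 = 1: r = r^2 * 31 mod 47 = 35^2 * 31 = 3*31 = 46
  -> A = 46
B = 31^11 mod 47  (bits of 11 = 1011)
  bit 0 = 1: r = r^2 * 31 mod 47 = 1^2 * 31 = 1*31 = 31
  bit 1 = 0: r = r^2 mod 47 = 31^2 = 21
  bit 2 = 1: r = r^2 * 31 mod 47 = 21^2 * 31 = 18*31 = 41
  bit 3 = 1: r = r^2 * 31 mod 47 = 41^2 * 31 = 36*31 = 35
  -> B = 35
s = B^a = 35^23 mod 47  (bits of 23 = 10111)
  bit 0 = 1: r = r^2 * 35 mod 47 = 1^2 * 35 = 1*35 = 35
  bit 1 = 0: r = r^2 mod 47 = 35^2 = 3
  bit 2 = 1: r = r^2 * 35 mod 47 = 3^2 * 35 = 9*35 = 33
  bit 3 = 1: r = r^2 * 35 mod 47 = 33^2 * 35 = 8*35 = 45
  bit 4 = 1: r = r^2 * 35 mod 47 = 45^2 * 35 = 4*35 = 46
  -> s = B^a = 46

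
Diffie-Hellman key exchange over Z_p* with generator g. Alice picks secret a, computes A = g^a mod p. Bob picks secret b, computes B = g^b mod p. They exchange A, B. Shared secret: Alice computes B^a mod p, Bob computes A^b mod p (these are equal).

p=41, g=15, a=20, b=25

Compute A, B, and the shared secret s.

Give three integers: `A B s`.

A = 15^20 mod 41  (bits of 20 = 10100)
  bit 0 = 1: r = r^2 * 15 mod 41 = 1^2 * 15 = 1*15 = 15
  bit 1 = 0: r = r^2 mod 41 = 15^2 = 20
  bit 2 = 1: r = r^2 * 15 mod 41 = 20^2 * 15 = 31*15 = 14
  bit 3 = 0: r = r^2 mod 41 = 14^2 = 32
  bit 4 = 0: r = r^2 mod 41 = 32^2 = 40
  -> A = 40
B = 15^25 mod 41  (bits of 25 = 11001)
  bit 0 = 1: r = r^2 * 15 mod 41 = 1^2 * 15 = 1*15 = 15
  bit 1 = 1: r = r^2 * 15 mod 41 = 15^2 * 15 = 20*15 = 13
  bit 2 = 0: r = r^2 mod 41 = 13^2 = 5
  bit 3 = 0: r = r^2 mod 41 = 5^2 = 25
  bit 4 = 1: r = r^2 * 15 mod 41 = 25^2 * 15 = 10*15 = 27
  -> B = 27
s = B^a = 27^20 mod 41  (bits of 20 = 10100)
  bit 0 = 1: r = r^2 * 27 mod 41 = 1^2 * 27 = 1*27 = 27
  bit 1 = 0: r = r^2 mod 41 = 27^2 = 32
  bit 2 = 1: r = r^2 * 27 mod 41 = 32^2 * 27 = 40*27 = 14
  bit 3 = 0: r = r^2 mod 41 = 14^2 = 32
  bit 4 = 0: r = r^2 mod 41 = 32^2 = 40
  -> s = B^a = 40

Answer: 40 27 40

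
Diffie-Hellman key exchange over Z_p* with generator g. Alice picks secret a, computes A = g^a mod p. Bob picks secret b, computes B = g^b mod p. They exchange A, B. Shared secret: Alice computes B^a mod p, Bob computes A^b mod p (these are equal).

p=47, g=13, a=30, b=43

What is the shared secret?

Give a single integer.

A = 13^30 mod 47  (bits of 30 = 11110)
  bit 0 = 1: r = r^2 * 13 mod 47 = 1^2 * 13 = 1*13 = 13
  bit 1 = 1: r = r^2 * 13 mod 47 = 13^2 * 13 = 28*13 = 35
  bit 2 = 1: r = r^2 * 13 mod 47 = 35^2 * 13 = 3*13 = 39
  bit 3 = 1: r = r^2 * 13 mod 47 = 39^2 * 13 = 17*13 = 33
  bit 4 = 0: r = r^2 mod 47 = 33^2 = 8
  -> A = 8
B = 13^43 mod 47  (bits of 43 = 101011)
  bit 0 = 1: r = r^2 * 13 mod 47 = 1^2 * 13 = 1*13 = 13
  bit 1 = 0: r = r^2 mod 47 = 13^2 = 28
  bit 2 = 1: r = r^2 * 13 mod 47 = 28^2 * 13 = 32*13 = 40
  bit 3 = 0: r = r^2 mod 47 = 40^2 = 2
  bit 4 = 1: r = r^2 * 13 mod 47 = 2^2 * 13 = 4*13 = 5
  bit 5 = 1: r = r^2 * 13 mod 47 = 5^2 * 13 = 25*13 = 43
  -> B = 43
s = B^a = 43^30 mod 47  (bits of 30 = 11110)
  bit 0 = 1: r = r^2 * 43 mod 47 = 1^2 * 43 = 1*43 = 43
  bit 1 = 1: r = r^2 * 43 mod 47 = 43^2 * 43 = 16*43 = 30
  bit 2 = 1: r = r^2 * 43 mod 47 = 30^2 * 43 = 7*43 = 19
  bit 3 = 1: r = r^2 * 43 mod 47 = 19^2 * 43 = 32*43 = 13
  bit 4 = 0: r = r^2 mod 47 = 13^2 = 28
  -> s = B^a = 28

Answer: 28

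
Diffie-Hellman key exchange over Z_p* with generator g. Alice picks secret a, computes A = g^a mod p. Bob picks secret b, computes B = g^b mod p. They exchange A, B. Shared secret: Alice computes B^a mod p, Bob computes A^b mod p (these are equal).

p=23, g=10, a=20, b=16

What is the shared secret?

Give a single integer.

A = 10^20 mod 23  (bits of 20 = 10100)
  bit 0 = 1: r = r^2 * 10 mod 23 = 1^2 * 10 = 1*10 = 10
  bit 1 = 0: r = r^2 mod 23 = 10^2 = 8
  bit 2 = 1: r = r^2 * 10 mod 23 = 8^2 * 10 = 18*10 = 19
  bit 3 = 0: r = r^2 mod 23 = 19^2 = 16
  bit 4 = 0: r = r^2 mod 23 = 16^2 = 3
  -> A = 3
B = 10^16 mod 23  (bits of 16 = 10000)
  bit 0 = 1: r = r^2 * 10 mod 23 = 1^2 * 10 = 1*10 = 10
  bit 1 = 0: r = r^2 mod 23 = 10^2 = 8
  bit 2 = 0: r = r^2 mod 23 = 8^2 = 18
  bit 3 = 0: r = r^2 mod 23 = 18^2 = 2
  bit 4 = 0: r = r^2 mod 23 = 2^2 = 4
  -> B = 4
s = B^a = 4^20 mod 23  (bits of 20 = 10100)
  bit 0 = 1: r = r^2 * 4 mod 23 = 1^2 * 4 = 1*4 = 4
  bit 1 = 0: r = r^2 mod 23 = 4^2 = 16
  bit 2 = 1: r = r^2 * 4 mod 23 = 16^2 * 4 = 3*4 = 12
  bit 3 = 0: r = r^2 mod 23 = 12^2 = 6
  bit 4 = 0: r = r^2 mod 23 = 6^2 = 13
  -> s = B^a = 13

Answer: 13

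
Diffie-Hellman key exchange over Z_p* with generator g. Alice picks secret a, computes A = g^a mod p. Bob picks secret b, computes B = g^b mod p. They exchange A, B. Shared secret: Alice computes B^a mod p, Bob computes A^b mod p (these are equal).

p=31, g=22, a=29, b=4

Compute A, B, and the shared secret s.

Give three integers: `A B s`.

A = 22^29 mod 31  (bits of 29 = 11101)
  bit 0 = 1: r = r^2 * 22 mod 31 = 1^2 * 22 = 1*22 = 22
  bit 1 = 1: r = r^2 * 22 mod 31 = 22^2 * 22 = 19*22 = 15
  bit 2 = 1: r = r^2 * 22 mod 31 = 15^2 * 22 = 8*22 = 21
  bit 3 = 0: r = r^2 mod 31 = 21^2 = 7
  bit 4 = 1: r = r^2 * 22 mod 31 = 7^2 * 22 = 18*22 = 24
  -> A = 24
B = 22^4 mod 31  (bits of 4 = 100)
  bit 0 = 1: r = r^2 * 22 mod 31 = 1^2 * 22 = 1*22 = 22
  bit 1 = 0: r = r^2 mod 31 = 22^2 = 19
  bit 2 = 0: r = r^2 mod 31 = 19^2 = 20
  -> B = 20
s = B^a = 20^29 mod 31  (bits of 29 = 11101)
  bit 0 = 1: r = r^2 * 20 mod 31 = 1^2 * 20 = 1*20 = 20
  bit 1 = 1: r = r^2 * 20 mod 31 = 20^2 * 20 = 28*20 = 2
  bit 2 = 1: r = r^2 * 20 mod 31 = 2^2 * 20 = 4*20 = 18
  bit 3 = 0: r = r^2 mod 31 = 18^2 = 14
  bit 4 = 1: r = r^2 * 20 mod 31 = 14^2 * 20 = 10*20 = 14
  -> s = B^a = 14

Answer: 24 20 14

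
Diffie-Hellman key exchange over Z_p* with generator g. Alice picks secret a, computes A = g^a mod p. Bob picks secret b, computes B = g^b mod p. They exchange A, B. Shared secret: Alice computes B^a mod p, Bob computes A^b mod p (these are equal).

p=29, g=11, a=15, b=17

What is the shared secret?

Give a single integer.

Answer: 26

Derivation:
A = 11^15 mod 29  (bits of 15 = 1111)
  bit 0 = 1: r = r^2 * 11 mod 29 = 1^2 * 11 = 1*11 = 11
  bit 1 = 1: r = r^2 * 11 mod 29 = 11^2 * 11 = 5*11 = 26
  bit 2 = 1: r = r^2 * 11 mod 29 = 26^2 * 11 = 9*11 = 12
  bit 3 = 1: r = r^2 * 11 mod 29 = 12^2 * 11 = 28*11 = 18
  -> A = 18
B = 11^17 mod 29  (bits of 17 = 10001)
  bit 0 = 1: r = r^2 * 11 mod 29 = 1^2 * 11 = 1*11 = 11
  bit 1 = 0: r = r^2 mod 29 = 11^2 = 5
  bit 2 = 0: r = r^2 mod 29 = 5^2 = 25
  bit 3 = 0: r = r^2 mod 29 = 25^2 = 16
  bit 4 = 1: r = r^2 * 11 mod 29 = 16^2 * 11 = 24*11 = 3
  -> B = 3
s = B^a = 3^15 mod 29  (bits of 15 = 1111)
  bit 0 = 1: r = r^2 * 3 mod 29 = 1^2 * 3 = 1*3 = 3
  bit 1 = 1: r = r^2 * 3 mod 29 = 3^2 * 3 = 9*3 = 27
  bit 2 = 1: r = r^2 * 3 mod 29 = 27^2 * 3 = 4*3 = 12
  bit 3 = 1: r = r^2 * 3 mod 29 = 12^2 * 3 = 28*3 = 26
  -> s = B^a = 26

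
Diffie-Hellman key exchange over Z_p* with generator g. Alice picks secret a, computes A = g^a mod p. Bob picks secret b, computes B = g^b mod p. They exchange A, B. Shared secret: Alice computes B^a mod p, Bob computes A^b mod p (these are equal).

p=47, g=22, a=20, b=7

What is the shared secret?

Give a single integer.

A = 22^20 mod 47  (bits of 20 = 10100)
  bit 0 = 1: r = r^2 * 22 mod 47 = 1^2 * 22 = 1*22 = 22
  bit 1 = 0: r = r^2 mod 47 = 22^2 = 14
  bit 2 = 1: r = r^2 * 22 mod 47 = 14^2 * 22 = 8*22 = 35
  bit 3 = 0: r = r^2 mod 47 = 35^2 = 3
  bit 4 = 0: r = r^2 mod 47 = 3^2 = 9
  -> A = 9
B = 22^7 mod 47  (bits of 7 = 111)
  bit 0 = 1: r = r^2 * 22 mod 47 = 1^2 * 22 = 1*22 = 22
  bit 1 = 1: r = r^2 * 22 mod 47 = 22^2 * 22 = 14*22 = 26
  bit 2 = 1: r = r^2 * 22 mod 47 = 26^2 * 22 = 18*22 = 20
  -> B = 20
s = B^a = 20^20 mod 47  (bits of 20 = 10100)
  bit 0 = 1: r = r^2 * 20 mod 47 = 1^2 * 20 = 1*20 = 20
  bit 1 = 0: r = r^2 mod 47 = 20^2 = 24
  bit 2 = 1: r = r^2 * 20 mod 47 = 24^2 * 20 = 12*20 = 5
  bit 3 = 0: r = r^2 mod 47 = 5^2 = 25
  bit 4 = 0: r = r^2 mod 47 = 25^2 = 14
  -> s = B^a = 14

Answer: 14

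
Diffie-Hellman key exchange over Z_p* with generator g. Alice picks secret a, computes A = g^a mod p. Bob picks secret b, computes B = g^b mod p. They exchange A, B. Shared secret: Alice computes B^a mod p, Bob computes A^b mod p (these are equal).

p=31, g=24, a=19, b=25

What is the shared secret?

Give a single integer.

A = 24^19 mod 31  (bits of 19 = 10011)
  bit 0 = 1: r = r^2 * 24 mod 31 = 1^2 * 24 = 1*24 = 24
  bit 1 = 0: r = r^2 mod 31 = 24^2 = 18
  bit 2 = 0: r = r^2 mod 31 = 18^2 = 14
  bit 3 = 1: r = r^2 * 24 mod 31 = 14^2 * 24 = 10*24 = 23
  bit 4 = 1: r = r^2 * 24 mod 31 = 23^2 * 24 = 2*24 = 17
  -> A = 17
B = 24^25 mod 31  (bits of 25 = 11001)
  bit 0 = 1: r = r^2 * 24 mod 31 = 1^2 * 24 = 1*24 = 24
  bit 1 = 1: r = r^2 * 24 mod 31 = 24^2 * 24 = 18*24 = 29
  bit 2 = 0: r = r^2 mod 31 = 29^2 = 4
  bit 3 = 0: r = r^2 mod 31 = 4^2 = 16
  bit 4 = 1: r = r^2 * 24 mod 31 = 16^2 * 24 = 8*24 = 6
  -> B = 6
s = B^a = 6^19 mod 31  (bits of 19 = 10011)
  bit 0 = 1: r = r^2 * 6 mod 31 = 1^2 * 6 = 1*6 = 6
  bit 1 = 0: r = r^2 mod 31 = 6^2 = 5
  bit 2 = 0: r = r^2 mod 31 = 5^2 = 25
  bit 3 = 1: r = r^2 * 6 mod 31 = 25^2 * 6 = 5*6 = 30
  bit 4 = 1: r = r^2 * 6 mod 31 = 30^2 * 6 = 1*6 = 6
  -> s = B^a = 6

Answer: 6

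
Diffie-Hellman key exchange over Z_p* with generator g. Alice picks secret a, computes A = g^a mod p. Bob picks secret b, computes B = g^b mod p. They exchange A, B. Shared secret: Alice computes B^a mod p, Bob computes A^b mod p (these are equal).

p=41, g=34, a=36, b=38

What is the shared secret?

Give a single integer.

Answer: 37

Derivation:
A = 34^36 mod 41  (bits of 36 = 100100)
  bit 0 = 1: r = r^2 * 34 mod 41 = 1^2 * 34 = 1*34 = 34
  bit 1 = 0: r = r^2 mod 41 = 34^2 = 8
  bit 2 = 0: r = r^2 mod 41 = 8^2 = 23
  bit 3 = 1: r = r^2 * 34 mod 41 = 23^2 * 34 = 37*34 = 28
  bit 4 = 0: r = r^2 mod 41 = 28^2 = 5
  bit 5 = 0: r = r^2 mod 41 = 5^2 = 25
  -> A = 25
B = 34^38 mod 41  (bits of 38 = 100110)
  bit 0 = 1: r = r^2 * 34 mod 41 = 1^2 * 34 = 1*34 = 34
  bit 1 = 0: r = r^2 mod 41 = 34^2 = 8
  bit 2 = 0: r = r^2 mod 41 = 8^2 = 23
  bit 3 = 1: r = r^2 * 34 mod 41 = 23^2 * 34 = 37*34 = 28
  bit 4 = 1: r = r^2 * 34 mod 41 = 28^2 * 34 = 5*34 = 6
  bit 5 = 0: r = r^2 mod 41 = 6^2 = 36
  -> B = 36
s = B^a = 36^36 mod 41  (bits of 36 = 100100)
  bit 0 = 1: r = r^2 * 36 mod 41 = 1^2 * 36 = 1*36 = 36
  bit 1 = 0: r = r^2 mod 41 = 36^2 = 25
  bit 2 = 0: r = r^2 mod 41 = 25^2 = 10
  bit 3 = 1: r = r^2 * 36 mod 41 = 10^2 * 36 = 18*36 = 33
  bit 4 = 0: r = r^2 mod 41 = 33^2 = 23
  bit 5 = 0: r = r^2 mod 41 = 23^2 = 37
  -> s = B^a = 37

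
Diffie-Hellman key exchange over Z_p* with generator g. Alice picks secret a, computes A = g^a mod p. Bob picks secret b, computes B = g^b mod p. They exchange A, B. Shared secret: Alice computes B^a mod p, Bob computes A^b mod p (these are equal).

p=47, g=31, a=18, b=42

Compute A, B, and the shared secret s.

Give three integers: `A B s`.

A = 31^18 mod 47  (bits of 18 = 10010)
  bit 0 = 1: r = r^2 * 31 mod 47 = 1^2 * 31 = 1*31 = 31
  bit 1 = 0: r = r^2 mod 47 = 31^2 = 21
  bit 2 = 0: r = r^2 mod 47 = 21^2 = 18
  bit 3 = 1: r = r^2 * 31 mod 47 = 18^2 * 31 = 42*31 = 33
  bit 4 = 0: r = r^2 mod 47 = 33^2 = 8
  -> A = 8
B = 31^42 mod 47  (bits of 42 = 101010)
  bit 0 = 1: r = r^2 * 31 mod 47 = 1^2 * 31 = 1*31 = 31
  bit 1 = 0: r = r^2 mod 47 = 31^2 = 21
  bit 2 = 1: r = r^2 * 31 mod 47 = 21^2 * 31 = 18*31 = 41
  bit 3 = 0: r = r^2 mod 47 = 41^2 = 36
  bit 4 = 1: r = r^2 * 31 mod 47 = 36^2 * 31 = 27*31 = 38
  bit 5 = 0: r = r^2 mod 47 = 38^2 = 34
  -> B = 34
s = B^a = 34^18 mod 47  (bits of 18 = 10010)
  bit 0 = 1: r = r^2 * 34 mod 47 = 1^2 * 34 = 1*34 = 34
  bit 1 = 0: r = r^2 mod 47 = 34^2 = 28
  bit 2 = 0: r = r^2 mod 47 = 28^2 = 32
  bit 3 = 1: r = r^2 * 34 mod 47 = 32^2 * 34 = 37*34 = 36
  bit 4 = 0: r = r^2 mod 47 = 36^2 = 27
  -> s = B^a = 27

Answer: 8 34 27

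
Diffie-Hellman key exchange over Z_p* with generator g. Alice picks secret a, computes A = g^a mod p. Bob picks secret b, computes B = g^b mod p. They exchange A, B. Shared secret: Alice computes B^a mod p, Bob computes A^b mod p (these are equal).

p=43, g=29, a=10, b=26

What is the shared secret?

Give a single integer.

Answer: 31

Derivation:
A = 29^10 mod 43  (bits of 10 = 1010)
  bit 0 = 1: r = r^2 * 29 mod 43 = 1^2 * 29 = 1*29 = 29
  bit 1 = 0: r = r^2 mod 43 = 29^2 = 24
  bit 2 = 1: r = r^2 * 29 mod 43 = 24^2 * 29 = 17*29 = 20
  bit 3 = 0: r = r^2 mod 43 = 20^2 = 13
  -> A = 13
B = 29^26 mod 43  (bits of 26 = 11010)
  bit 0 = 1: r = r^2 * 29 mod 43 = 1^2 * 29 = 1*29 = 29
  bit 1 = 1: r = r^2 * 29 mod 43 = 29^2 * 29 = 24*29 = 8
  bit 2 = 0: r = r^2 mod 43 = 8^2 = 21
  bit 3 = 1: r = r^2 * 29 mod 43 = 21^2 * 29 = 11*29 = 18
  bit 4 = 0: r = r^2 mod 43 = 18^2 = 23
  -> B = 23
s = B^a = 23^10 mod 43  (bits of 10 = 1010)
  bit 0 = 1: r = r^2 * 23 mod 43 = 1^2 * 23 = 1*23 = 23
  bit 1 = 0: r = r^2 mod 43 = 23^2 = 13
  bit 2 = 1: r = r^2 * 23 mod 43 = 13^2 * 23 = 40*23 = 17
  bit 3 = 0: r = r^2 mod 43 = 17^2 = 31
  -> s = B^a = 31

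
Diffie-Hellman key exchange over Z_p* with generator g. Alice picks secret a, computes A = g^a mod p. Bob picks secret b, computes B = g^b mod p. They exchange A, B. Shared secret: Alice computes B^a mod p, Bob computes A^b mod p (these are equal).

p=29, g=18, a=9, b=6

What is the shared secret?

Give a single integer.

A = 18^9 mod 29  (bits of 9 = 1001)
  bit 0 = 1: r = r^2 * 18 mod 29 = 1^2 * 18 = 1*18 = 18
  bit 1 = 0: r = r^2 mod 29 = 18^2 = 5
  bit 2 = 0: r = r^2 mod 29 = 5^2 = 25
  bit 3 = 1: r = r^2 * 18 mod 29 = 25^2 * 18 = 16*18 = 27
  -> A = 27
B = 18^6 mod 29  (bits of 6 = 110)
  bit 0 = 1: r = r^2 * 18 mod 29 = 1^2 * 18 = 1*18 = 18
  bit 1 = 1: r = r^2 * 18 mod 29 = 18^2 * 18 = 5*18 = 3
  bit 2 = 0: r = r^2 mod 29 = 3^2 = 9
  -> B = 9
s = B^a = 9^9 mod 29  (bits of 9 = 1001)
  bit 0 = 1: r = r^2 * 9 mod 29 = 1^2 * 9 = 1*9 = 9
  bit 1 = 0: r = r^2 mod 29 = 9^2 = 23
  bit 2 = 0: r = r^2 mod 29 = 23^2 = 7
  bit 3 = 1: r = r^2 * 9 mod 29 = 7^2 * 9 = 20*9 = 6
  -> s = B^a = 6

Answer: 6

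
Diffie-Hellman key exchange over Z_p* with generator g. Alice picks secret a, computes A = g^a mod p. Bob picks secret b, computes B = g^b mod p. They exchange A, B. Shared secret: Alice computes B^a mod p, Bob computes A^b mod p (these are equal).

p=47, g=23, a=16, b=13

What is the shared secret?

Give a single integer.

Answer: 24

Derivation:
A = 23^16 mod 47  (bits of 16 = 10000)
  bit 0 = 1: r = r^2 * 23 mod 47 = 1^2 * 23 = 1*23 = 23
  bit 1 = 0: r = r^2 mod 47 = 23^2 = 12
  bit 2 = 0: r = r^2 mod 47 = 12^2 = 3
  bit 3 = 0: r = r^2 mod 47 = 3^2 = 9
  bit 4 = 0: r = r^2 mod 47 = 9^2 = 34
  -> A = 34
B = 23^13 mod 47  (bits of 13 = 1101)
  bit 0 = 1: r = r^2 * 23 mod 47 = 1^2 * 23 = 1*23 = 23
  bit 1 = 1: r = r^2 * 23 mod 47 = 23^2 * 23 = 12*23 = 41
  bit 2 = 0: r = r^2 mod 47 = 41^2 = 36
  bit 3 = 1: r = r^2 * 23 mod 47 = 36^2 * 23 = 27*23 = 10
  -> B = 10
s = B^a = 10^16 mod 47  (bits of 16 = 10000)
  bit 0 = 1: r = r^2 * 10 mod 47 = 1^2 * 10 = 1*10 = 10
  bit 1 = 0: r = r^2 mod 47 = 10^2 = 6
  bit 2 = 0: r = r^2 mod 47 = 6^2 = 36
  bit 3 = 0: r = r^2 mod 47 = 36^2 = 27
  bit 4 = 0: r = r^2 mod 47 = 27^2 = 24
  -> s = B^a = 24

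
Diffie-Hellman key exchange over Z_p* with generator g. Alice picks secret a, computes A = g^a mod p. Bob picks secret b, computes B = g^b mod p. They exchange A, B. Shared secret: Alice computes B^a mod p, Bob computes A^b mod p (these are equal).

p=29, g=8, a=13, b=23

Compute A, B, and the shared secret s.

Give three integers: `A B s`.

Answer: 18 14 2

Derivation:
A = 8^13 mod 29  (bits of 13 = 1101)
  bit 0 = 1: r = r^2 * 8 mod 29 = 1^2 * 8 = 1*8 = 8
  bit 1 = 1: r = r^2 * 8 mod 29 = 8^2 * 8 = 6*8 = 19
  bit 2 = 0: r = r^2 mod 29 = 19^2 = 13
  bit 3 = 1: r = r^2 * 8 mod 29 = 13^2 * 8 = 24*8 = 18
  -> A = 18
B = 8^23 mod 29  (bits of 23 = 10111)
  bit 0 = 1: r = r^2 * 8 mod 29 = 1^2 * 8 = 1*8 = 8
  bit 1 = 0: r = r^2 mod 29 = 8^2 = 6
  bit 2 = 1: r = r^2 * 8 mod 29 = 6^2 * 8 = 7*8 = 27
  bit 3 = 1: r = r^2 * 8 mod 29 = 27^2 * 8 = 4*8 = 3
  bit 4 = 1: r = r^2 * 8 mod 29 = 3^2 * 8 = 9*8 = 14
  -> B = 14
s = B^a = 14^13 mod 29  (bits of 13 = 1101)
  bit 0 = 1: r = r^2 * 14 mod 29 = 1^2 * 14 = 1*14 = 14
  bit 1 = 1: r = r^2 * 14 mod 29 = 14^2 * 14 = 22*14 = 18
  bit 2 = 0: r = r^2 mod 29 = 18^2 = 5
  bit 3 = 1: r = r^2 * 14 mod 29 = 5^2 * 14 = 25*14 = 2
  -> s = B^a = 2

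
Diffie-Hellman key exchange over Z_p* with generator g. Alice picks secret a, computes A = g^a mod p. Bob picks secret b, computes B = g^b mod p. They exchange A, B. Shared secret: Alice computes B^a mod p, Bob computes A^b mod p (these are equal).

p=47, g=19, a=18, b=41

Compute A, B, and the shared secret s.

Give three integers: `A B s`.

A = 19^18 mod 47  (bits of 18 = 10010)
  bit 0 = 1: r = r^2 * 19 mod 47 = 1^2 * 19 = 1*19 = 19
  bit 1 = 0: r = r^2 mod 47 = 19^2 = 32
  bit 2 = 0: r = r^2 mod 47 = 32^2 = 37
  bit 3 = 1: r = r^2 * 19 mod 47 = 37^2 * 19 = 6*19 = 20
  bit 4 = 0: r = r^2 mod 47 = 20^2 = 24
  -> A = 24
B = 19^41 mod 47  (bits of 41 = 101001)
  bit 0 = 1: r = r^2 * 19 mod 47 = 1^2 * 19 = 1*19 = 19
  bit 1 = 0: r = r^2 mod 47 = 19^2 = 32
  bit 2 = 1: r = r^2 * 19 mod 47 = 32^2 * 19 = 37*19 = 45
  bit 3 = 0: r = r^2 mod 47 = 45^2 = 4
  bit 4 = 0: r = r^2 mod 47 = 4^2 = 16
  bit 5 = 1: r = r^2 * 19 mod 47 = 16^2 * 19 = 21*19 = 23
  -> B = 23
s = B^a = 23^18 mod 47  (bits of 18 = 10010)
  bit 0 = 1: r = r^2 * 23 mod 47 = 1^2 * 23 = 1*23 = 23
  bit 1 = 0: r = r^2 mod 47 = 23^2 = 12
  bit 2 = 0: r = r^2 mod 47 = 12^2 = 3
  bit 3 = 1: r = r^2 * 23 mod 47 = 3^2 * 23 = 9*23 = 19
  bit 4 = 0: r = r^2 mod 47 = 19^2 = 32
  -> s = B^a = 32

Answer: 24 23 32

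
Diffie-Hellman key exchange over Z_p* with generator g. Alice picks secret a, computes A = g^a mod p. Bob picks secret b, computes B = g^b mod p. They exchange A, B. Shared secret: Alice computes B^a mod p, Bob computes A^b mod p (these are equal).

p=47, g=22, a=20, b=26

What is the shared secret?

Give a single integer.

A = 22^20 mod 47  (bits of 20 = 10100)
  bit 0 = 1: r = r^2 * 22 mod 47 = 1^2 * 22 = 1*22 = 22
  bit 1 = 0: r = r^2 mod 47 = 22^2 = 14
  bit 2 = 1: r = r^2 * 22 mod 47 = 14^2 * 22 = 8*22 = 35
  bit 3 = 0: r = r^2 mod 47 = 35^2 = 3
  bit 4 = 0: r = r^2 mod 47 = 3^2 = 9
  -> A = 9
B = 22^26 mod 47  (bits of 26 = 11010)
  bit 0 = 1: r = r^2 * 22 mod 47 = 1^2 * 22 = 1*22 = 22
  bit 1 = 1: r = r^2 * 22 mod 47 = 22^2 * 22 = 14*22 = 26
  bit 2 = 0: r = r^2 mod 47 = 26^2 = 18
  bit 3 = 1: r = r^2 * 22 mod 47 = 18^2 * 22 = 42*22 = 31
  bit 4 = 0: r = r^2 mod 47 = 31^2 = 21
  -> B = 21
s = B^a = 21^20 mod 47  (bits of 20 = 10100)
  bit 0 = 1: r = r^2 * 21 mod 47 = 1^2 * 21 = 1*21 = 21
  bit 1 = 0: r = r^2 mod 47 = 21^2 = 18
  bit 2 = 1: r = r^2 * 21 mod 47 = 18^2 * 21 = 42*21 = 36
  bit 3 = 0: r = r^2 mod 47 = 36^2 = 27
  bit 4 = 0: r = r^2 mod 47 = 27^2 = 24
  -> s = B^a = 24

Answer: 24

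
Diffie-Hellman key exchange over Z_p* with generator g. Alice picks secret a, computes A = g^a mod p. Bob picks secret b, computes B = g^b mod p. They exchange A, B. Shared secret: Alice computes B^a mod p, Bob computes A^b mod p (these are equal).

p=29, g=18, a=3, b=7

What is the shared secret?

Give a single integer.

A = 18^3 mod 29  (bits of 3 = 11)
  bit 0 = 1: r = r^2 * 18 mod 29 = 1^2 * 18 = 1*18 = 18
  bit 1 = 1: r = r^2 * 18 mod 29 = 18^2 * 18 = 5*18 = 3
  -> A = 3
B = 18^7 mod 29  (bits of 7 = 111)
  bit 0 = 1: r = r^2 * 18 mod 29 = 1^2 * 18 = 1*18 = 18
  bit 1 = 1: r = r^2 * 18 mod 29 = 18^2 * 18 = 5*18 = 3
  bit 2 = 1: r = r^2 * 18 mod 29 = 3^2 * 18 = 9*18 = 17
  -> B = 17
s = B^a = 17^3 mod 29  (bits of 3 = 11)
  bit 0 = 1: r = r^2 * 17 mod 29 = 1^2 * 17 = 1*17 = 17
  bit 1 = 1: r = r^2 * 17 mod 29 = 17^2 * 17 = 28*17 = 12
  -> s = B^a = 12

Answer: 12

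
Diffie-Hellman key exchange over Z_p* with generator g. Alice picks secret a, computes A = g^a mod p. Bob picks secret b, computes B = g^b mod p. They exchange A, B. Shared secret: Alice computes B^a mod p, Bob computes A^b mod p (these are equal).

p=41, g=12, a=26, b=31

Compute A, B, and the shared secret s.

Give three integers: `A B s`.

A = 12^26 mod 41  (bits of 26 = 11010)
  bit 0 = 1: r = r^2 * 12 mod 41 = 1^2 * 12 = 1*12 = 12
  bit 1 = 1: r = r^2 * 12 mod 41 = 12^2 * 12 = 21*12 = 6
  bit 2 = 0: r = r^2 mod 41 = 6^2 = 36
  bit 3 = 1: r = r^2 * 12 mod 41 = 36^2 * 12 = 25*12 = 13
  bit 4 = 0: r = r^2 mod 41 = 13^2 = 5
  -> A = 5
B = 12^31 mod 41  (bits of 31 = 11111)
  bit 0 = 1: r = r^2 * 12 mod 41 = 1^2 * 12 = 1*12 = 12
  bit 1 = 1: r = r^2 * 12 mod 41 = 12^2 * 12 = 21*12 = 6
  bit 2 = 1: r = r^2 * 12 mod 41 = 6^2 * 12 = 36*12 = 22
  bit 3 = 1: r = r^2 * 12 mod 41 = 22^2 * 12 = 33*12 = 27
  bit 4 = 1: r = r^2 * 12 mod 41 = 27^2 * 12 = 32*12 = 15
  -> B = 15
s = B^a = 15^26 mod 41  (bits of 26 = 11010)
  bit 0 = 1: r = r^2 * 15 mod 41 = 1^2 * 15 = 1*15 = 15
  bit 1 = 1: r = r^2 * 15 mod 41 = 15^2 * 15 = 20*15 = 13
  bit 2 = 0: r = r^2 mod 41 = 13^2 = 5
  bit 3 = 1: r = r^2 * 15 mod 41 = 5^2 * 15 = 25*15 = 6
  bit 4 = 0: r = r^2 mod 41 = 6^2 = 36
  -> s = B^a = 36

Answer: 5 15 36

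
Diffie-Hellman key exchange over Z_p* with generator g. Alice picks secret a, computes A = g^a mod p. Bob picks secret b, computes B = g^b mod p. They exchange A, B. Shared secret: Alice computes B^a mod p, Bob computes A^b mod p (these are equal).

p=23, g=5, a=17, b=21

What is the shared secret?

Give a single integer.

Answer: 20

Derivation:
A = 5^17 mod 23  (bits of 17 = 10001)
  bit 0 = 1: r = r^2 * 5 mod 23 = 1^2 * 5 = 1*5 = 5
  bit 1 = 0: r = r^2 mod 23 = 5^2 = 2
  bit 2 = 0: r = r^2 mod 23 = 2^2 = 4
  bit 3 = 0: r = r^2 mod 23 = 4^2 = 16
  bit 4 = 1: r = r^2 * 5 mod 23 = 16^2 * 5 = 3*5 = 15
  -> A = 15
B = 5^21 mod 23  (bits of 21 = 10101)
  bit 0 = 1: r = r^2 * 5 mod 23 = 1^2 * 5 = 1*5 = 5
  bit 1 = 0: r = r^2 mod 23 = 5^2 = 2
  bit 2 = 1: r = r^2 * 5 mod 23 = 2^2 * 5 = 4*5 = 20
  bit 3 = 0: r = r^2 mod 23 = 20^2 = 9
  bit 4 = 1: r = r^2 * 5 mod 23 = 9^2 * 5 = 12*5 = 14
  -> B = 14
s = B^a = 14^17 mod 23  (bits of 17 = 10001)
  bit 0 = 1: r = r^2 * 14 mod 23 = 1^2 * 14 = 1*14 = 14
  bit 1 = 0: r = r^2 mod 23 = 14^2 = 12
  bit 2 = 0: r = r^2 mod 23 = 12^2 = 6
  bit 3 = 0: r = r^2 mod 23 = 6^2 = 13
  bit 4 = 1: r = r^2 * 14 mod 23 = 13^2 * 14 = 8*14 = 20
  -> s = B^a = 20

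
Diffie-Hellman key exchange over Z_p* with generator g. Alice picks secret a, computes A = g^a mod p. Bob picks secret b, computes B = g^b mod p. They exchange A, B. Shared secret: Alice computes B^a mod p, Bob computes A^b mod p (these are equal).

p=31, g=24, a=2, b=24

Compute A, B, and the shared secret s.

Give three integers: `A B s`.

Answer: 18 8 2

Derivation:
A = 24^2 mod 31  (bits of 2 = 10)
  bit 0 = 1: r = r^2 * 24 mod 31 = 1^2 * 24 = 1*24 = 24
  bit 1 = 0: r = r^2 mod 31 = 24^2 = 18
  -> A = 18
B = 24^24 mod 31  (bits of 24 = 11000)
  bit 0 = 1: r = r^2 * 24 mod 31 = 1^2 * 24 = 1*24 = 24
  bit 1 = 1: r = r^2 * 24 mod 31 = 24^2 * 24 = 18*24 = 29
  bit 2 = 0: r = r^2 mod 31 = 29^2 = 4
  bit 3 = 0: r = r^2 mod 31 = 4^2 = 16
  bit 4 = 0: r = r^2 mod 31 = 16^2 = 8
  -> B = 8
s = B^a = 8^2 mod 31  (bits of 2 = 10)
  bit 0 = 1: r = r^2 * 8 mod 31 = 1^2 * 8 = 1*8 = 8
  bit 1 = 0: r = r^2 mod 31 = 8^2 = 2
  -> s = B^a = 2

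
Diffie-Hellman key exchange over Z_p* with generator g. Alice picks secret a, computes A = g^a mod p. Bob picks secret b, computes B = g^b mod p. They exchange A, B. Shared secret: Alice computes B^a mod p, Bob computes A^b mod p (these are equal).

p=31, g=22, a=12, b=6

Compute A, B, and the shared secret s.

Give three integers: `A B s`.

Answer: 2 8 2

Derivation:
A = 22^12 mod 31  (bits of 12 = 1100)
  bit 0 = 1: r = r^2 * 22 mod 31 = 1^2 * 22 = 1*22 = 22
  bit 1 = 1: r = r^2 * 22 mod 31 = 22^2 * 22 = 19*22 = 15
  bit 2 = 0: r = r^2 mod 31 = 15^2 = 8
  bit 3 = 0: r = r^2 mod 31 = 8^2 = 2
  -> A = 2
B = 22^6 mod 31  (bits of 6 = 110)
  bit 0 = 1: r = r^2 * 22 mod 31 = 1^2 * 22 = 1*22 = 22
  bit 1 = 1: r = r^2 * 22 mod 31 = 22^2 * 22 = 19*22 = 15
  bit 2 = 0: r = r^2 mod 31 = 15^2 = 8
  -> B = 8
s = B^a = 8^12 mod 31  (bits of 12 = 1100)
  bit 0 = 1: r = r^2 * 8 mod 31 = 1^2 * 8 = 1*8 = 8
  bit 1 = 1: r = r^2 * 8 mod 31 = 8^2 * 8 = 2*8 = 16
  bit 2 = 0: r = r^2 mod 31 = 16^2 = 8
  bit 3 = 0: r = r^2 mod 31 = 8^2 = 2
  -> s = B^a = 2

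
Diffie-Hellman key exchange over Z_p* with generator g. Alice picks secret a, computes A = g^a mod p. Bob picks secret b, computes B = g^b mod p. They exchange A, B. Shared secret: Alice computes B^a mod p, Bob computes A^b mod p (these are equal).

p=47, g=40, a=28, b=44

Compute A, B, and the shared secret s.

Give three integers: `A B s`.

Answer: 28 24 25

Derivation:
A = 40^28 mod 47  (bits of 28 = 11100)
  bit 0 = 1: r = r^2 * 40 mod 47 = 1^2 * 40 = 1*40 = 40
  bit 1 = 1: r = r^2 * 40 mod 47 = 40^2 * 40 = 2*40 = 33
  bit 2 = 1: r = r^2 * 40 mod 47 = 33^2 * 40 = 8*40 = 38
  bit 3 = 0: r = r^2 mod 47 = 38^2 = 34
  bit 4 = 0: r = r^2 mod 47 = 34^2 = 28
  -> A = 28
B = 40^44 mod 47  (bits of 44 = 101100)
  bit 0 = 1: r = r^2 * 40 mod 47 = 1^2 * 40 = 1*40 = 40
  bit 1 = 0: r = r^2 mod 47 = 40^2 = 2
  bit 2 = 1: r = r^2 * 40 mod 47 = 2^2 * 40 = 4*40 = 19
  bit 3 = 1: r = r^2 * 40 mod 47 = 19^2 * 40 = 32*40 = 11
  bit 4 = 0: r = r^2 mod 47 = 11^2 = 27
  bit 5 = 0: r = r^2 mod 47 = 27^2 = 24
  -> B = 24
s = B^a = 24^28 mod 47  (bits of 28 = 11100)
  bit 0 = 1: r = r^2 * 24 mod 47 = 1^2 * 24 = 1*24 = 24
  bit 1 = 1: r = r^2 * 24 mod 47 = 24^2 * 24 = 12*24 = 6
  bit 2 = 1: r = r^2 * 24 mod 47 = 6^2 * 24 = 36*24 = 18
  bit 3 = 0: r = r^2 mod 47 = 18^2 = 42
  bit 4 = 0: r = r^2 mod 47 = 42^2 = 25
  -> s = B^a = 25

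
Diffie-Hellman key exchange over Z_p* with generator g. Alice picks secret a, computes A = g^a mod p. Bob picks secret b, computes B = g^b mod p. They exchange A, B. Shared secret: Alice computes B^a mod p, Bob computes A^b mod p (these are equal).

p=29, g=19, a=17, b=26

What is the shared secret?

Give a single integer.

A = 19^17 mod 29  (bits of 17 = 10001)
  bit 0 = 1: r = r^2 * 19 mod 29 = 1^2 * 19 = 1*19 = 19
  bit 1 = 0: r = r^2 mod 29 = 19^2 = 13
  bit 2 = 0: r = r^2 mod 29 = 13^2 = 24
  bit 3 = 0: r = r^2 mod 29 = 24^2 = 25
  bit 4 = 1: r = r^2 * 19 mod 29 = 25^2 * 19 = 16*19 = 14
  -> A = 14
B = 19^26 mod 29  (bits of 26 = 11010)
  bit 0 = 1: r = r^2 * 19 mod 29 = 1^2 * 19 = 1*19 = 19
  bit 1 = 1: r = r^2 * 19 mod 29 = 19^2 * 19 = 13*19 = 15
  bit 2 = 0: r = r^2 mod 29 = 15^2 = 22
  bit 3 = 1: r = r^2 * 19 mod 29 = 22^2 * 19 = 20*19 = 3
  bit 4 = 0: r = r^2 mod 29 = 3^2 = 9
  -> B = 9
s = B^a = 9^17 mod 29  (bits of 17 = 10001)
  bit 0 = 1: r = r^2 * 9 mod 29 = 1^2 * 9 = 1*9 = 9
  bit 1 = 0: r = r^2 mod 29 = 9^2 = 23
  bit 2 = 0: r = r^2 mod 29 = 23^2 = 7
  bit 3 = 0: r = r^2 mod 29 = 7^2 = 20
  bit 4 = 1: r = r^2 * 9 mod 29 = 20^2 * 9 = 23*9 = 4
  -> s = B^a = 4

Answer: 4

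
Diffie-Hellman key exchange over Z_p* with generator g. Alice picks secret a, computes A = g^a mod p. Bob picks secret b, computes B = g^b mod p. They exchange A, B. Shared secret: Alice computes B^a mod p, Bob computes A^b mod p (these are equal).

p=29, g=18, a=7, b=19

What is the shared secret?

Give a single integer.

A = 18^7 mod 29  (bits of 7 = 111)
  bit 0 = 1: r = r^2 * 18 mod 29 = 1^2 * 18 = 1*18 = 18
  bit 1 = 1: r = r^2 * 18 mod 29 = 18^2 * 18 = 5*18 = 3
  bit 2 = 1: r = r^2 * 18 mod 29 = 3^2 * 18 = 9*18 = 17
  -> A = 17
B = 18^19 mod 29  (bits of 19 = 10011)
  bit 0 = 1: r = r^2 * 18 mod 29 = 1^2 * 18 = 1*18 = 18
  bit 1 = 0: r = r^2 mod 29 = 18^2 = 5
  bit 2 = 0: r = r^2 mod 29 = 5^2 = 25
  bit 3 = 1: r = r^2 * 18 mod 29 = 25^2 * 18 = 16*18 = 27
  bit 4 = 1: r = r^2 * 18 mod 29 = 27^2 * 18 = 4*18 = 14
  -> B = 14
s = B^a = 14^7 mod 29  (bits of 7 = 111)
  bit 0 = 1: r = r^2 * 14 mod 29 = 1^2 * 14 = 1*14 = 14
  bit 1 = 1: r = r^2 * 14 mod 29 = 14^2 * 14 = 22*14 = 18
  bit 2 = 1: r = r^2 * 14 mod 29 = 18^2 * 14 = 5*14 = 12
  -> s = B^a = 12

Answer: 12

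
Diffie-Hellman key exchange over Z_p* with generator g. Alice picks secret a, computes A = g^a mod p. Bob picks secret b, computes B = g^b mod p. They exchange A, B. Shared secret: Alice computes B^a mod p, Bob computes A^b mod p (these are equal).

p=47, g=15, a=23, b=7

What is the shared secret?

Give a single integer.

A = 15^23 mod 47  (bits of 23 = 10111)
  bit 0 = 1: r = r^2 * 15 mod 47 = 1^2 * 15 = 1*15 = 15
  bit 1 = 0: r = r^2 mod 47 = 15^2 = 37
  bit 2 = 1: r = r^2 * 15 mod 47 = 37^2 * 15 = 6*15 = 43
  bit 3 = 1: r = r^2 * 15 mod 47 = 43^2 * 15 = 16*15 = 5
  bit 4 = 1: r = r^2 * 15 mod 47 = 5^2 * 15 = 25*15 = 46
  -> A = 46
B = 15^7 mod 47  (bits of 7 = 111)
  bit 0 = 1: r = r^2 * 15 mod 47 = 1^2 * 15 = 1*15 = 15
  bit 1 = 1: r = r^2 * 15 mod 47 = 15^2 * 15 = 37*15 = 38
  bit 2 = 1: r = r^2 * 15 mod 47 = 38^2 * 15 = 34*15 = 40
  -> B = 40
s = B^a = 40^23 mod 47  (bits of 23 = 10111)
  bit 0 = 1: r = r^2 * 40 mod 47 = 1^2 * 40 = 1*40 = 40
  bit 1 = 0: r = r^2 mod 47 = 40^2 = 2
  bit 2 = 1: r = r^2 * 40 mod 47 = 2^2 * 40 = 4*40 = 19
  bit 3 = 1: r = r^2 * 40 mod 47 = 19^2 * 40 = 32*40 = 11
  bit 4 = 1: r = r^2 * 40 mod 47 = 11^2 * 40 = 27*40 = 46
  -> s = B^a = 46

Answer: 46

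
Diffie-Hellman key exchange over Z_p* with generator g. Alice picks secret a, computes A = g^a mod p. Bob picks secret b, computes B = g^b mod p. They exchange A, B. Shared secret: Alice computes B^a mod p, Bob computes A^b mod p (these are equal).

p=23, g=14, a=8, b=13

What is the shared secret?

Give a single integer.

Answer: 8

Derivation:
A = 14^8 mod 23  (bits of 8 = 1000)
  bit 0 = 1: r = r^2 * 14 mod 23 = 1^2 * 14 = 1*14 = 14
  bit 1 = 0: r = r^2 mod 23 = 14^2 = 12
  bit 2 = 0: r = r^2 mod 23 = 12^2 = 6
  bit 3 = 0: r = r^2 mod 23 = 6^2 = 13
  -> A = 13
B = 14^13 mod 23  (bits of 13 = 1101)
  bit 0 = 1: r = r^2 * 14 mod 23 = 1^2 * 14 = 1*14 = 14
  bit 1 = 1: r = r^2 * 14 mod 23 = 14^2 * 14 = 12*14 = 7
  bit 2 = 0: r = r^2 mod 23 = 7^2 = 3
  bit 3 = 1: r = r^2 * 14 mod 23 = 3^2 * 14 = 9*14 = 11
  -> B = 11
s = B^a = 11^8 mod 23  (bits of 8 = 1000)
  bit 0 = 1: r = r^2 * 11 mod 23 = 1^2 * 11 = 1*11 = 11
  bit 1 = 0: r = r^2 mod 23 = 11^2 = 6
  bit 2 = 0: r = r^2 mod 23 = 6^2 = 13
  bit 3 = 0: r = r^2 mod 23 = 13^2 = 8
  -> s = B^a = 8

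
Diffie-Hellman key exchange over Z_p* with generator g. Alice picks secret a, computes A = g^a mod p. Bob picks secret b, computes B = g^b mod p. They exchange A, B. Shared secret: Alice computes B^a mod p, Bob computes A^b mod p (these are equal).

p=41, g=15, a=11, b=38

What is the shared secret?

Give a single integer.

A = 15^11 mod 41  (bits of 11 = 1011)
  bit 0 = 1: r = r^2 * 15 mod 41 = 1^2 * 15 = 1*15 = 15
  bit 1 = 0: r = r^2 mod 41 = 15^2 = 20
  bit 2 = 1: r = r^2 * 15 mod 41 = 20^2 * 15 = 31*15 = 14
  bit 3 = 1: r = r^2 * 15 mod 41 = 14^2 * 15 = 32*15 = 29
  -> A = 29
B = 15^38 mod 41  (bits of 38 = 100110)
  bit 0 = 1: r = r^2 * 15 mod 41 = 1^2 * 15 = 1*15 = 15
  bit 1 = 0: r = r^2 mod 41 = 15^2 = 20
  bit 2 = 0: r = r^2 mod 41 = 20^2 = 31
  bit 3 = 1: r = r^2 * 15 mod 41 = 31^2 * 15 = 18*15 = 24
  bit 4 = 1: r = r^2 * 15 mod 41 = 24^2 * 15 = 2*15 = 30
  bit 5 = 0: r = r^2 mod 41 = 30^2 = 39
  -> B = 39
s = B^a = 39^11 mod 41  (bits of 11 = 1011)
  bit 0 = 1: r = r^2 * 39 mod 41 = 1^2 * 39 = 1*39 = 39
  bit 1 = 0: r = r^2 mod 41 = 39^2 = 4
  bit 2 = 1: r = r^2 * 39 mod 41 = 4^2 * 39 = 16*39 = 9
  bit 3 = 1: r = r^2 * 39 mod 41 = 9^2 * 39 = 40*39 = 2
  -> s = B^a = 2

Answer: 2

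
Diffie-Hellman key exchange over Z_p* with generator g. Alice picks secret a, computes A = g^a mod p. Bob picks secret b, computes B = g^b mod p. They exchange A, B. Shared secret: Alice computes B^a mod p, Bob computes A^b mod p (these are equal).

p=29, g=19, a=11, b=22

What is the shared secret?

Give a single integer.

A = 19^11 mod 29  (bits of 11 = 1011)
  bit 0 = 1: r = r^2 * 19 mod 29 = 1^2 * 19 = 1*19 = 19
  bit 1 = 0: r = r^2 mod 29 = 19^2 = 13
  bit 2 = 1: r = r^2 * 19 mod 29 = 13^2 * 19 = 24*19 = 21
  bit 3 = 1: r = r^2 * 19 mod 29 = 21^2 * 19 = 6*19 = 27
  -> A = 27
B = 19^22 mod 29  (bits of 22 = 10110)
  bit 0 = 1: r = r^2 * 19 mod 29 = 1^2 * 19 = 1*19 = 19
  bit 1 = 0: r = r^2 mod 29 = 19^2 = 13
  bit 2 = 1: r = r^2 * 19 mod 29 = 13^2 * 19 = 24*19 = 21
  bit 3 = 1: r = r^2 * 19 mod 29 = 21^2 * 19 = 6*19 = 27
  bit 4 = 0: r = r^2 mod 29 = 27^2 = 4
  -> B = 4
s = B^a = 4^11 mod 29  (bits of 11 = 1011)
  bit 0 = 1: r = r^2 * 4 mod 29 = 1^2 * 4 = 1*4 = 4
  bit 1 = 0: r = r^2 mod 29 = 4^2 = 16
  bit 2 = 1: r = r^2 * 4 mod 29 = 16^2 * 4 = 24*4 = 9
  bit 3 = 1: r = r^2 * 4 mod 29 = 9^2 * 4 = 23*4 = 5
  -> s = B^a = 5

Answer: 5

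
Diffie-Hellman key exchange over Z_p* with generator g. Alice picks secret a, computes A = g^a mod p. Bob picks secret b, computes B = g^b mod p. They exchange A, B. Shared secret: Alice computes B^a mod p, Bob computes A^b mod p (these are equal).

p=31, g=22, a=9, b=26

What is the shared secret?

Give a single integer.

A = 22^9 mod 31  (bits of 9 = 1001)
  bit 0 = 1: r = r^2 * 22 mod 31 = 1^2 * 22 = 1*22 = 22
  bit 1 = 0: r = r^2 mod 31 = 22^2 = 19
  bit 2 = 0: r = r^2 mod 31 = 19^2 = 20
  bit 3 = 1: r = r^2 * 22 mod 31 = 20^2 * 22 = 28*22 = 27
  -> A = 27
B = 22^26 mod 31  (bits of 26 = 11010)
  bit 0 = 1: r = r^2 * 22 mod 31 = 1^2 * 22 = 1*22 = 22
  bit 1 = 1: r = r^2 * 22 mod 31 = 22^2 * 22 = 19*22 = 15
  bit 2 = 0: r = r^2 mod 31 = 15^2 = 8
  bit 3 = 1: r = r^2 * 22 mod 31 = 8^2 * 22 = 2*22 = 13
  bit 4 = 0: r = r^2 mod 31 = 13^2 = 14
  -> B = 14
s = B^a = 14^9 mod 31  (bits of 9 = 1001)
  bit 0 = 1: r = r^2 * 14 mod 31 = 1^2 * 14 = 1*14 = 14
  bit 1 = 0: r = r^2 mod 31 = 14^2 = 10
  bit 2 = 0: r = r^2 mod 31 = 10^2 = 7
  bit 3 = 1: r = r^2 * 14 mod 31 = 7^2 * 14 = 18*14 = 4
  -> s = B^a = 4

Answer: 4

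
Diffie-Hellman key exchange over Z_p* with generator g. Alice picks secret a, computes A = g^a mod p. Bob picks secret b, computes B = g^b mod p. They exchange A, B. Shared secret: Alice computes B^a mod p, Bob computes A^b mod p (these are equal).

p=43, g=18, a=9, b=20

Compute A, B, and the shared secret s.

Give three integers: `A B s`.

A = 18^9 mod 43  (bits of 9 = 1001)
  bit 0 = 1: r = r^2 * 18 mod 43 = 1^2 * 18 = 1*18 = 18
  bit 1 = 0: r = r^2 mod 43 = 18^2 = 23
  bit 2 = 0: r = r^2 mod 43 = 23^2 = 13
  bit 3 = 1: r = r^2 * 18 mod 43 = 13^2 * 18 = 40*18 = 32
  -> A = 32
B = 18^20 mod 43  (bits of 20 = 10100)
  bit 0 = 1: r = r^2 * 18 mod 43 = 1^2 * 18 = 1*18 = 18
  bit 1 = 0: r = r^2 mod 43 = 18^2 = 23
  bit 2 = 1: r = r^2 * 18 mod 43 = 23^2 * 18 = 13*18 = 19
  bit 3 = 0: r = r^2 mod 43 = 19^2 = 17
  bit 4 = 0: r = r^2 mod 43 = 17^2 = 31
  -> B = 31
s = B^a = 31^9 mod 43  (bits of 9 = 1001)
  bit 0 = 1: r = r^2 * 31 mod 43 = 1^2 * 31 = 1*31 = 31
  bit 1 = 0: r = r^2 mod 43 = 31^2 = 15
  bit 2 = 0: r = r^2 mod 43 = 15^2 = 10
  bit 3 = 1: r = r^2 * 31 mod 43 = 10^2 * 31 = 14*31 = 4
  -> s = B^a = 4

Answer: 32 31 4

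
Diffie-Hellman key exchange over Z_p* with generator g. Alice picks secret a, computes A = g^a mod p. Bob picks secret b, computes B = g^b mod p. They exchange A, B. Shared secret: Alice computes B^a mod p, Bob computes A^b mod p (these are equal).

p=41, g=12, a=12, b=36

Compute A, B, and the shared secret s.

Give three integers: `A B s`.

A = 12^12 mod 41  (bits of 12 = 1100)
  bit 0 = 1: r = r^2 * 12 mod 41 = 1^2 * 12 = 1*12 = 12
  bit 1 = 1: r = r^2 * 12 mod 41 = 12^2 * 12 = 21*12 = 6
  bit 2 = 0: r = r^2 mod 41 = 6^2 = 36
  bit 3 = 0: r = r^2 mod 41 = 36^2 = 25
  -> A = 25
B = 12^36 mod 41  (bits of 36 = 100100)
  bit 0 = 1: r = r^2 * 12 mod 41 = 1^2 * 12 = 1*12 = 12
  bit 1 = 0: r = r^2 mod 41 = 12^2 = 21
  bit 2 = 0: r = r^2 mod 41 = 21^2 = 31
  bit 3 = 1: r = r^2 * 12 mod 41 = 31^2 * 12 = 18*12 = 11
  bit 4 = 0: r = r^2 mod 41 = 11^2 = 39
  bit 5 = 0: r = r^2 mod 41 = 39^2 = 4
  -> B = 4
s = B^a = 4^12 mod 41  (bits of 12 = 1100)
  bit 0 = 1: r = r^2 * 4 mod 41 = 1^2 * 4 = 1*4 = 4
  bit 1 = 1: r = r^2 * 4 mod 41 = 4^2 * 4 = 16*4 = 23
  bit 2 = 0: r = r^2 mod 41 = 23^2 = 37
  bit 3 = 0: r = r^2 mod 41 = 37^2 = 16
  -> s = B^a = 16

Answer: 25 4 16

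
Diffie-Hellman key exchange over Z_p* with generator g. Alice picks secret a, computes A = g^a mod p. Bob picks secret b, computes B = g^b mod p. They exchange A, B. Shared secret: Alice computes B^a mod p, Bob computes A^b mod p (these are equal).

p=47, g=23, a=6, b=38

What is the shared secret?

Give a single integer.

A = 23^6 mod 47  (bits of 6 = 110)
  bit 0 = 1: r = r^2 * 23 mod 47 = 1^2 * 23 = 1*23 = 23
  bit 1 = 1: r = r^2 * 23 mod 47 = 23^2 * 23 = 12*23 = 41
  bit 2 = 0: r = r^2 mod 47 = 41^2 = 36
  -> A = 36
B = 23^38 mod 47  (bits of 38 = 100110)
  bit 0 = 1: r = r^2 * 23 mod 47 = 1^2 * 23 = 1*23 = 23
  bit 1 = 0: r = r^2 mod 47 = 23^2 = 12
  bit 2 = 0: r = r^2 mod 47 = 12^2 = 3
  bit 3 = 1: r = r^2 * 23 mod 47 = 3^2 * 23 = 9*23 = 19
  bit 4 = 1: r = r^2 * 23 mod 47 = 19^2 * 23 = 32*23 = 31
  bit 5 = 0: r = r^2 mod 47 = 31^2 = 21
  -> B = 21
s = B^a = 21^6 mod 47  (bits of 6 = 110)
  bit 0 = 1: r = r^2 * 21 mod 47 = 1^2 * 21 = 1*21 = 21
  bit 1 = 1: r = r^2 * 21 mod 47 = 21^2 * 21 = 18*21 = 2
  bit 2 = 0: r = r^2 mod 47 = 2^2 = 4
  -> s = B^a = 4

Answer: 4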